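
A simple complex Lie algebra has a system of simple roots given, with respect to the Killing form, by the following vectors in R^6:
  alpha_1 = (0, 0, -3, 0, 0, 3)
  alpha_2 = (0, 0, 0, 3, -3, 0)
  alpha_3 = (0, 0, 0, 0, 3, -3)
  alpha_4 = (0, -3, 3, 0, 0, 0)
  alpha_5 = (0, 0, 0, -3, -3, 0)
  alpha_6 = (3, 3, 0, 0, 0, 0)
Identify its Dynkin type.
Compute the Cartan integers a_ij = 2(alpha_i, alpha_j)/(alpha_j, alpha_j); the resulting 6x6 Cartan matrix is
[[2, 0, -1, -1, 0, 0], [0, 2, -1, 0, 0, 0], [-1, -1, 2, 0, -1, 0], [-1, 0, 0, 2, 0, -1], [0, 0, -1, 0, 2, 0], [0, 0, 0, -1, 0, 2]].
All simple roots have the same length, so the diagram is simply laced. The associated Dynkin diagram is a chain of 4 nodes with a fork of two nodes at one end (D_6), so the type is D_6 (the algebra so(12)).

type D_6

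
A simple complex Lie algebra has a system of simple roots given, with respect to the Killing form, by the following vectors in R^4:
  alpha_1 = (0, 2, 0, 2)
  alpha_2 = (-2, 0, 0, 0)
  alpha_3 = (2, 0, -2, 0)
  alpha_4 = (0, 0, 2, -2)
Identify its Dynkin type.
type B_4

Compute the Cartan integers a_ij = 2(alpha_i, alpha_j)/(alpha_j, alpha_j); the resulting 4x4 Cartan matrix is
[[2, 0, 0, -1], [0, 2, -1, 0], [0, -2, 2, -1], [-1, 0, -1, 2]].
The roots have two lengths (squared-length ratio 2:1); the short ones are alpha_{2}. The associated Dynkin diagram is a chain of 4 nodes with a double edge at one end; the terminal node there is the unique short simple root (B_4), so the type is B_4 (the algebra so(9)).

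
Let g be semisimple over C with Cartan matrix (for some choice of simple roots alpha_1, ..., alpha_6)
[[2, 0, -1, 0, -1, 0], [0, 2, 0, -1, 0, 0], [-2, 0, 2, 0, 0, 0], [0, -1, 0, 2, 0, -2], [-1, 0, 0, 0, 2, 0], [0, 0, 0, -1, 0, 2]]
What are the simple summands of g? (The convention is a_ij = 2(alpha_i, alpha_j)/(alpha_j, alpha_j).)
B_3 ⊕ C_3

The diagram associated to this matrix has two connected components: the simple roots {alpha_2, alpha_4, alpha_6} form a chain of 3 nodes with a double edge at one end; the terminal node there is the unique short simple root (B_3), and {alpha_1, alpha_3, alpha_5} form a chain of 3 nodes with a double edge at one end; the terminal node there is the unique long simple root (C_3). A semisimple Lie algebra decomposes uniquely as the direct sum of simple ideals, one per connected component of its Dynkin diagram, so g ≅ B_3 ⊕ C_3 (dimension 21 + 21 = 42).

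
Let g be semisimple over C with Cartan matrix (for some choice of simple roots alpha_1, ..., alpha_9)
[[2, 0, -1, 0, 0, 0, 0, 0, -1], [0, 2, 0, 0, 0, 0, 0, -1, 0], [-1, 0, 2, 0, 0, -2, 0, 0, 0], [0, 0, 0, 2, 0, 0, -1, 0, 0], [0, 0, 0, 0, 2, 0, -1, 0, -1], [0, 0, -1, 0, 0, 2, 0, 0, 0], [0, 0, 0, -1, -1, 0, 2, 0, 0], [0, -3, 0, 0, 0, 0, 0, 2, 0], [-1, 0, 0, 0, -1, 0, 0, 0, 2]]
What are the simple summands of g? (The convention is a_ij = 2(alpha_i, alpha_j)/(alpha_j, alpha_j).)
The diagram associated to this matrix has two connected components: the simple roots {alpha_1, alpha_3, alpha_4, alpha_5, alpha_6, alpha_7, alpha_9} form a chain of 7 nodes with a double edge at one end; the terminal node there is the unique short simple root (B_7), and {alpha_2, alpha_8} form two nodes joined by a triple edge (G_2). A semisimple Lie algebra decomposes uniquely as the direct sum of simple ideals, one per connected component of its Dynkin diagram, so g ≅ B_7 ⊕ G_2 (dimension 105 + 14 = 119).

B7 + G2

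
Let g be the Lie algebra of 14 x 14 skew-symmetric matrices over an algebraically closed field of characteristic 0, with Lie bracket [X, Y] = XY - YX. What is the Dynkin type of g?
This is so(14) with 14 even, which has dimension 14(14-1)/2 = 91 and rank 14/2 = 7. In the classification of classical Lie algebras, the orthogonal algebra so(2n) in an even number of variables has type D_n; here n = 7, so the Dynkin diagram is a chain of 5 nodes with a fork of two nodes at one end (D_7). Hence the type is D_7.

D_7 (so(14))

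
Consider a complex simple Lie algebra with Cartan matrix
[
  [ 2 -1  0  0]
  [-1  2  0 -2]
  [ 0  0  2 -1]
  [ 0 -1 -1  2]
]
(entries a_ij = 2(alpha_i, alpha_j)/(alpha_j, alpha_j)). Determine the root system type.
The matrix has rank 4 with 2's on the diagonal. Reading the off-diagonal entries as Dynkin edges (a single edge where a_ij = a_ji = -1; a double or triple edge where a_ij * a_ji = 2 or 3), the diagram is a chain of 4 nodes with a double edge between the middle two (F_4). One simple-root ordering that puts it in standard form is (alpha_1, alpha_2, alpha_4, alpha_3). So the algebra is type F_4.

type F_4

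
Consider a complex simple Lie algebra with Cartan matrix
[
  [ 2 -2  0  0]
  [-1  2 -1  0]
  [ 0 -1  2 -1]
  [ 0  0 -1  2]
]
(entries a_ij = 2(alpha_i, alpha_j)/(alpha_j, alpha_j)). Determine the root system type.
C4

The matrix has rank 4 with 2's on the diagonal. Reading the off-diagonal entries as Dynkin edges (a single edge where a_ij = a_ji = -1; a double or triple edge where a_ij * a_ji = 2 or 3), the diagram is a chain of 4 nodes with a double edge at one end; the terminal node there is the unique long simple root (C_4). One simple-root ordering that puts it in standard form is (alpha_4, alpha_3, alpha_2, alpha_1). So the algebra is type C_4, i.e. sp(8).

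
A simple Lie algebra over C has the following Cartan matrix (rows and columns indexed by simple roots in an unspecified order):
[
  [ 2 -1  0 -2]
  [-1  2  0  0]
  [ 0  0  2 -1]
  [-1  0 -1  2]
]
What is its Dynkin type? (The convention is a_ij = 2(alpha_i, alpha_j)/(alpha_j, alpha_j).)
The matrix has rank 4 with 2's on the diagonal. Reading the off-diagonal entries as Dynkin edges (a single edge where a_ij = a_ji = -1; a double or triple edge where a_ij * a_ji = 2 or 3), the diagram is a chain of 4 nodes with a double edge between the middle two (F_4). One simple-root ordering that puts it in standard form is (alpha_2, alpha_1, alpha_4, alpha_3). So the algebra is type F_4.

F_4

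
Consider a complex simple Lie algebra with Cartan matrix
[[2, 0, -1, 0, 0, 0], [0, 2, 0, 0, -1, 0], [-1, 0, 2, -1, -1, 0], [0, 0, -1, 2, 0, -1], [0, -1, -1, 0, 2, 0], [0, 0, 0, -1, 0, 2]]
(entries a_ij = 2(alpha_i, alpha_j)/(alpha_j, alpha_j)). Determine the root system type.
E_6

The matrix has rank 6 with 2's on the diagonal. Reading the off-diagonal entries as Dynkin edges (a single edge where a_ij = a_ji = -1; a double or triple edge where a_ij * a_ji = 2 or 3), the diagram is a chain of 5 nodes with one extra node attached to the third node from one end (E_6). One simple-root ordering that puts it in standard form is (alpha_6, alpha_1, alpha_4, alpha_3, alpha_5, alpha_2). So the algebra is type E_6.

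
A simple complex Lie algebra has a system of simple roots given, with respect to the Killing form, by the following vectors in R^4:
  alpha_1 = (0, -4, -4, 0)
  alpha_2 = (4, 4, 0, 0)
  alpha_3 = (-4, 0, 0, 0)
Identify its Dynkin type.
B3

Compute the Cartan integers a_ij = 2(alpha_i, alpha_j)/(alpha_j, alpha_j); the resulting 3x3 Cartan matrix is
[[2, -1, 0], [-1, 2, -2], [0, -1, 2]].
The roots have two lengths (squared-length ratio 2:1); the short ones are alpha_{3}. The associated Dynkin diagram is a chain of 3 nodes with a double edge at one end; the terminal node there is the unique short simple root (B_3), so the type is B_3 (the algebra so(7)).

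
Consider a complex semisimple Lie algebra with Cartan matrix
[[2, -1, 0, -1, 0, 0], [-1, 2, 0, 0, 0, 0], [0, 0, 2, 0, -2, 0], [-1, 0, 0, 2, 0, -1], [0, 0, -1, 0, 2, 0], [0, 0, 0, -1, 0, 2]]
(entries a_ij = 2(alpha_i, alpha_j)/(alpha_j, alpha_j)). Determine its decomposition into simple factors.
The diagram associated to this matrix has two connected components: the simple roots {alpha_1, alpha_2, alpha_4, alpha_6} form a chain of 4 nodes with single edges (A_4), and {alpha_3, alpha_5} form a chain of 2 nodes with a double edge at one end; the terminal node there is the unique short simple root (B_2). A semisimple Lie algebra decomposes uniquely as the direct sum of simple ideals, one per connected component of its Dynkin diagram, so g ≅ A_4 ⊕ B_2 (dimension 24 + 10 = 34).

type A_4 + type B_2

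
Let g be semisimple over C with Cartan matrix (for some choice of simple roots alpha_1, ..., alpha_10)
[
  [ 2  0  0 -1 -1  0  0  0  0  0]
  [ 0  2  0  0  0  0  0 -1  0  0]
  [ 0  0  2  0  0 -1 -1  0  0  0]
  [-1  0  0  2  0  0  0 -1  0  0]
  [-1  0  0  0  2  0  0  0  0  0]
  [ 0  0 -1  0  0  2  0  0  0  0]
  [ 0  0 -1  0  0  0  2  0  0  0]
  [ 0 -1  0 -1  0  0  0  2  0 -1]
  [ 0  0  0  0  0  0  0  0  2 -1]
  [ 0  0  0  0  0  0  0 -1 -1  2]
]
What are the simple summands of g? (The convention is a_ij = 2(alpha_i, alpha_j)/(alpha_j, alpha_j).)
A3 ⊕ E7

The diagram associated to this matrix has two connected components: the simple roots {alpha_3, alpha_6, alpha_7} form a chain of 3 nodes with single edges (A_3), and {alpha_1, alpha_2, alpha_4, alpha_5, alpha_8, alpha_9, alpha_10} form a chain of 6 nodes with one extra node attached to the third node from one end (E_7). A semisimple Lie algebra decomposes uniquely as the direct sum of simple ideals, one per connected component of its Dynkin diagram, so g ≅ A_3 ⊕ E_7 (dimension 15 + 133 = 148).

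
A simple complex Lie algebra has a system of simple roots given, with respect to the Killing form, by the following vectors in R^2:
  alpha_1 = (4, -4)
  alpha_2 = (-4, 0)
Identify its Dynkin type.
Compute the Cartan integers a_ij = 2(alpha_i, alpha_j)/(alpha_j, alpha_j); the resulting 2x2 Cartan matrix is
[[2, -2], [-1, 2]].
The roots have two lengths (squared-length ratio 2:1); the short ones are alpha_{2}. The associated Dynkin diagram is a chain of 2 nodes with a double edge at one end; the terminal node there is the unique short simple root (B_2), so the type is B_2 (the algebra so(5)).

B_2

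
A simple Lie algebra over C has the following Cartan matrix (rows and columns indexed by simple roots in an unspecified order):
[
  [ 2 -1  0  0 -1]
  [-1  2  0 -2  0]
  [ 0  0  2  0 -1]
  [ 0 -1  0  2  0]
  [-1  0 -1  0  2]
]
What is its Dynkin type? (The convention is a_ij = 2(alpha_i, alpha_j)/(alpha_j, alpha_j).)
The matrix has rank 5 with 2's on the diagonal. Reading the off-diagonal entries as Dynkin edges (a single edge where a_ij = a_ji = -1; a double or triple edge where a_ij * a_ji = 2 or 3), the diagram is a chain of 5 nodes with a double edge at one end; the terminal node there is the unique short simple root (B_5). One simple-root ordering that puts it in standard form is (alpha_3, alpha_5, alpha_1, alpha_2, alpha_4). So the algebra is type B_5, i.e. so(11).

B_5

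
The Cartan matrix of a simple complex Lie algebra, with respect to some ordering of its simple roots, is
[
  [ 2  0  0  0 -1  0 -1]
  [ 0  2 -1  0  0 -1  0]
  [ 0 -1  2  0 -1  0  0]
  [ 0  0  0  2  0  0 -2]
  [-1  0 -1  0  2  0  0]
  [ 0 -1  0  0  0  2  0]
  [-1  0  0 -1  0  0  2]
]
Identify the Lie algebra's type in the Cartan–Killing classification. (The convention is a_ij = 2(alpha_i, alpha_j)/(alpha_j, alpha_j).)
The matrix has rank 7 with 2's on the diagonal. Reading the off-diagonal entries as Dynkin edges (a single edge where a_ij = a_ji = -1; a double or triple edge where a_ij * a_ji = 2 or 3), the diagram is a chain of 7 nodes with a double edge at one end; the terminal node there is the unique long simple root (C_7). One simple-root ordering that puts it in standard form is (alpha_6, alpha_2, alpha_3, alpha_5, alpha_1, alpha_7, alpha_4). So the algebra is type C_7, i.e. sp(14).

C7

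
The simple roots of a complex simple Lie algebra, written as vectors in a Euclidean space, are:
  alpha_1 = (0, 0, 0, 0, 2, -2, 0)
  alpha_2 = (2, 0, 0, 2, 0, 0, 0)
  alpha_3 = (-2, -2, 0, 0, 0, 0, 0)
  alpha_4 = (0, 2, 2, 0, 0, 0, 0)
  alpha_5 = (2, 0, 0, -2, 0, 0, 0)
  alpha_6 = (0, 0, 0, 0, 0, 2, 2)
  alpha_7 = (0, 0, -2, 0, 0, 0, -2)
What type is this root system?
D7

Compute the Cartan integers a_ij = 2(alpha_i, alpha_j)/(alpha_j, alpha_j); the resulting 7x7 Cartan matrix is
[[2, 0, 0, 0, 0, -1, 0], [0, 2, -1, 0, 0, 0, 0], [0, -1, 2, -1, -1, 0, 0], [0, 0, -1, 2, 0, 0, -1], [0, 0, -1, 0, 2, 0, 0], [-1, 0, 0, 0, 0, 2, -1], [0, 0, 0, -1, 0, -1, 2]].
All simple roots have the same length, so the diagram is simply laced. The associated Dynkin diagram is a chain of 5 nodes with a fork of two nodes at one end (D_7), so the type is D_7 (the algebra so(14)).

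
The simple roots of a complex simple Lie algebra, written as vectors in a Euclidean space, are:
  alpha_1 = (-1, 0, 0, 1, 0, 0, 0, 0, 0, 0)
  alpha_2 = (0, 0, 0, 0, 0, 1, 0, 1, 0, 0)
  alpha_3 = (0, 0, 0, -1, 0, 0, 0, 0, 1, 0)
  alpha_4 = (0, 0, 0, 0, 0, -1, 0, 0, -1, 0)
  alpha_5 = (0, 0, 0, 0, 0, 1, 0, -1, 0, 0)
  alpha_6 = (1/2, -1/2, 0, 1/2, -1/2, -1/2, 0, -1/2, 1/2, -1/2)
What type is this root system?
E6

Compute the Cartan integers a_ij = 2(alpha_i, alpha_j)/(alpha_j, alpha_j); the resulting 6x6 Cartan matrix is
[[2, 0, -1, 0, 0, 0], [0, 2, 0, -1, 0, -1], [-1, 0, 2, -1, 0, 0], [0, -1, -1, 2, -1, 0], [0, 0, 0, -1, 2, 0], [0, -1, 0, 0, 0, 2]].
All simple roots have the same length, so the diagram is simply laced. The associated Dynkin diagram is a chain of 5 nodes with one extra node attached to the third node from one end (E_6), so the type is E_6.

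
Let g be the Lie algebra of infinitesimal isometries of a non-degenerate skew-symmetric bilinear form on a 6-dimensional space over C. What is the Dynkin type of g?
C_3

This is sp(6), which has dimension 6(6+1)/2 = 21 and rank 6/2 = 3. In the classification of classical Lie algebras, the symplectic algebra sp(2n) has type C_n; here n = 3, so the Dynkin diagram is a chain of 3 nodes with a double edge at one end; the terminal node there is the unique long simple root (C_3). Hence the type is C_3.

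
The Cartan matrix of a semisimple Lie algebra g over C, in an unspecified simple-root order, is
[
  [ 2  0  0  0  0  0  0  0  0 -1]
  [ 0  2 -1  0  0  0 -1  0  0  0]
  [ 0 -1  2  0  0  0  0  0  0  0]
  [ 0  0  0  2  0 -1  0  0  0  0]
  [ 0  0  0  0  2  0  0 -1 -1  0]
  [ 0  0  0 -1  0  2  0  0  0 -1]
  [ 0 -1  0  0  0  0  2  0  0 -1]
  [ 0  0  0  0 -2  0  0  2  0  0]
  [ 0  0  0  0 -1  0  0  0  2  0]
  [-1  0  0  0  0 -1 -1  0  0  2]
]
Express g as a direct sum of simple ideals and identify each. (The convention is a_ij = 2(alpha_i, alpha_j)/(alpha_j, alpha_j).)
C_3 (sp(6)) ⊕ E_7

The diagram associated to this matrix has two connected components: the simple roots {alpha_5, alpha_8, alpha_9} form a chain of 3 nodes with a double edge at one end; the terminal node there is the unique long simple root (C_3), and {alpha_1, alpha_2, alpha_3, alpha_4, alpha_6, alpha_7, alpha_10} form a chain of 6 nodes with one extra node attached to the third node from one end (E_7). A semisimple Lie algebra decomposes uniquely as the direct sum of simple ideals, one per connected component of its Dynkin diagram, so g ≅ C_3 ⊕ E_7 (dimension 21 + 133 = 154).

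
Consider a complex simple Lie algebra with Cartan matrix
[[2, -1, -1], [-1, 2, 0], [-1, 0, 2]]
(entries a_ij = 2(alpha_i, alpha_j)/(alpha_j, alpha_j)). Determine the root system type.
The matrix has rank 3 with 2's on the diagonal. Reading the off-diagonal entries as Dynkin edges (a single edge where a_ij = a_ji = -1; a double or triple edge where a_ij * a_ji = 2 or 3), the diagram is a chain of 3 nodes with single edges (A_3). One simple-root ordering that puts it in standard form is (alpha_3, alpha_1, alpha_2). So the algebra is type A_3, i.e. sl(4).

A3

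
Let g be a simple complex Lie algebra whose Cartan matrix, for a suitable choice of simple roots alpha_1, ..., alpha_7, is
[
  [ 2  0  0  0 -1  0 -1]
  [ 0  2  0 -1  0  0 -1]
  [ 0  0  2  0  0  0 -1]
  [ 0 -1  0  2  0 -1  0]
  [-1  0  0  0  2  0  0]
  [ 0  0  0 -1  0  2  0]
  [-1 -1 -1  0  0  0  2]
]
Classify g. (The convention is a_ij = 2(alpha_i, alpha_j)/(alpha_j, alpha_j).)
The matrix has rank 7 with 2's on the diagonal. Reading the off-diagonal entries as Dynkin edges (a single edge where a_ij = a_ji = -1; a double or triple edge where a_ij * a_ji = 2 or 3), the diagram is a chain of 6 nodes with one extra node attached to the third node from one end (E_7). One simple-root ordering that puts it in standard form is (alpha_5, alpha_3, alpha_1, alpha_7, alpha_2, alpha_4, alpha_6). So the algebra is type E_7.

E_7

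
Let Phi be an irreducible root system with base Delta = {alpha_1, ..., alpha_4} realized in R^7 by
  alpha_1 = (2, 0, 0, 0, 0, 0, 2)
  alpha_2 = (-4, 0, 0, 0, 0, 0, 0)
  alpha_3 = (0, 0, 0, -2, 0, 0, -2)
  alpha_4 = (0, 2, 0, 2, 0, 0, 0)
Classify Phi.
type C_4

Compute the Cartan integers a_ij = 2(alpha_i, alpha_j)/(alpha_j, alpha_j); the resulting 4x4 Cartan matrix is
[[2, -1, -1, 0], [-2, 2, 0, 0], [-1, 0, 2, -1], [0, 0, -1, 2]].
The roots have two lengths (squared-length ratio 2:1); the short ones are alpha_{1,3,4}. The associated Dynkin diagram is a chain of 4 nodes with a double edge at one end; the terminal node there is the unique long simple root (C_4), so the type is C_4 (the algebra sp(8)).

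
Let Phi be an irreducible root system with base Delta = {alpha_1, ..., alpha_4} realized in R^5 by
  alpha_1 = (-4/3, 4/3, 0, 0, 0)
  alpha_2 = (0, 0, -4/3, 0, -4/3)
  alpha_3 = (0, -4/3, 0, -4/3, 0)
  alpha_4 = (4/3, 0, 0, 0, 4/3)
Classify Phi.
Compute the Cartan integers a_ij = 2(alpha_i, alpha_j)/(alpha_j, alpha_j); the resulting 4x4 Cartan matrix is
[[2, 0, -1, -1], [0, 2, 0, -1], [-1, 0, 2, 0], [-1, -1, 0, 2]].
All simple roots have the same length, so the diagram is simply laced. The associated Dynkin diagram is a chain of 4 nodes with single edges (A_4), so the type is A_4 (the algebra sl(5)).

type A_4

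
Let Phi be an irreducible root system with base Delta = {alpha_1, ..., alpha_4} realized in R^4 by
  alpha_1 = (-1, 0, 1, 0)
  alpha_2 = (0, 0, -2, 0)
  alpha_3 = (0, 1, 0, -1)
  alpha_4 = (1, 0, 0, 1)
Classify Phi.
Compute the Cartan integers a_ij = 2(alpha_i, alpha_j)/(alpha_j, alpha_j); the resulting 4x4 Cartan matrix is
[[2, -1, 0, -1], [-2, 2, 0, 0], [0, 0, 2, -1], [-1, 0, -1, 2]].
The roots have two lengths (squared-length ratio 2:1); the short ones are alpha_{1,3,4}. The associated Dynkin diagram is a chain of 4 nodes with a double edge at one end; the terminal node there is the unique long simple root (C_4), so the type is C_4 (the algebra sp(8)).

C_4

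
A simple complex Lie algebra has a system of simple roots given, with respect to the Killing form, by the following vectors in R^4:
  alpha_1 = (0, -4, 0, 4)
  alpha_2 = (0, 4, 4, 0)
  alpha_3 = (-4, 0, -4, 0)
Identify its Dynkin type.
A_3 (sl(4))

Compute the Cartan integers a_ij = 2(alpha_i, alpha_j)/(alpha_j, alpha_j); the resulting 3x3 Cartan matrix is
[[2, -1, 0], [-1, 2, -1], [0, -1, 2]].
All simple roots have the same length, so the diagram is simply laced. The associated Dynkin diagram is a chain of 3 nodes with single edges (A_3), so the type is A_3 (the algebra sl(4)).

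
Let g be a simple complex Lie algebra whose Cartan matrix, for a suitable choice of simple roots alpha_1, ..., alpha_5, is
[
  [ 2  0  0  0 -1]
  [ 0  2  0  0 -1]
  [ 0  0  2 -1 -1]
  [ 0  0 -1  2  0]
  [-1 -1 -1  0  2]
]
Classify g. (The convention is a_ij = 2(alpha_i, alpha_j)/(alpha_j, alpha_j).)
D_5

The matrix has rank 5 with 2's on the diagonal. Reading the off-diagonal entries as Dynkin edges (a single edge where a_ij = a_ji = -1; a double or triple edge where a_ij * a_ji = 2 or 3), the diagram is a chain of 3 nodes with a fork of two nodes at one end (D_5). One simple-root ordering that puts it in standard form is (alpha_4, alpha_3, alpha_5, alpha_2, alpha_1). So the algebra is type D_5, i.e. so(10).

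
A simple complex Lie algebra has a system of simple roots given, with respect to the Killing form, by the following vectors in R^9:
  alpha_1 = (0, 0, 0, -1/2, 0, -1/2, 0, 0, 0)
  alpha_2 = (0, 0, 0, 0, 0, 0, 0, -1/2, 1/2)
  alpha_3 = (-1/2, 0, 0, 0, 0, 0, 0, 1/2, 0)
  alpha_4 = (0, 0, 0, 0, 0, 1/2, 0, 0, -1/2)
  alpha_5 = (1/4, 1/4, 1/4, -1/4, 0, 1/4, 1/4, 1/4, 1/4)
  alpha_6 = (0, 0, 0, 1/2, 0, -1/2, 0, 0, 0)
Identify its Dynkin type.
E_6

Compute the Cartan integers a_ij = 2(alpha_i, alpha_j)/(alpha_j, alpha_j); the resulting 6x6 Cartan matrix is
[[2, 0, 0, -1, 0, 0], [0, 2, -1, -1, 0, 0], [0, -1, 2, 0, 0, 0], [-1, -1, 0, 2, 0, -1], [0, 0, 0, 0, 2, -1], [0, 0, 0, -1, -1, 2]].
All simple roots have the same length, so the diagram is simply laced. The associated Dynkin diagram is a chain of 5 nodes with one extra node attached to the third node from one end (E_6), so the type is E_6.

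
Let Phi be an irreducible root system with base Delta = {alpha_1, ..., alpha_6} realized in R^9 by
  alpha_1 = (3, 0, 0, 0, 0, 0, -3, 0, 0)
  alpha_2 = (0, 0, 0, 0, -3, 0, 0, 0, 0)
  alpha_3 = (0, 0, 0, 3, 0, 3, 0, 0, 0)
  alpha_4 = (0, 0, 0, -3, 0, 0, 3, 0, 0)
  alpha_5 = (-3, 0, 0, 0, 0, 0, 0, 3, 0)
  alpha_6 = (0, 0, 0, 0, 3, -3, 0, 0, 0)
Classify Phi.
type B_6

Compute the Cartan integers a_ij = 2(alpha_i, alpha_j)/(alpha_j, alpha_j); the resulting 6x6 Cartan matrix is
[[2, 0, 0, -1, -1, 0], [0, 2, 0, 0, 0, -1], [0, 0, 2, -1, 0, -1], [-1, 0, -1, 2, 0, 0], [-1, 0, 0, 0, 2, 0], [0, -2, -1, 0, 0, 2]].
The roots have two lengths (squared-length ratio 2:1); the short ones are alpha_{2}. The associated Dynkin diagram is a chain of 6 nodes with a double edge at one end; the terminal node there is the unique short simple root (B_6), so the type is B_6 (the algebra so(13)).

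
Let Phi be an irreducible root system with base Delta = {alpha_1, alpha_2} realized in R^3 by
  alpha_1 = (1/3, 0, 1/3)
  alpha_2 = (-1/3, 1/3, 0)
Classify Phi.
Compute the Cartan integers a_ij = 2(alpha_i, alpha_j)/(alpha_j, alpha_j); the resulting 2x2 Cartan matrix is
[[2, -1], [-1, 2]].
All simple roots have the same length, so the diagram is simply laced. The associated Dynkin diagram is a chain of 2 nodes with single edges (A_2), so the type is A_2 (the algebra sl(3)).

A_2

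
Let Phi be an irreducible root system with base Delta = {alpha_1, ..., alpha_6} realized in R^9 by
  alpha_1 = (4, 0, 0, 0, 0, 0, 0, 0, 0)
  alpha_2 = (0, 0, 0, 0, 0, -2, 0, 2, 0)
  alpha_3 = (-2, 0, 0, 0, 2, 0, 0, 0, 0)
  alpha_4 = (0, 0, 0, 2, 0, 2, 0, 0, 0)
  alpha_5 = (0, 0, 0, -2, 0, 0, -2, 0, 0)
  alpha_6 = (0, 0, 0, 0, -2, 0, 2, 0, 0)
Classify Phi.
Compute the Cartan integers a_ij = 2(alpha_i, alpha_j)/(alpha_j, alpha_j); the resulting 6x6 Cartan matrix is
[[2, 0, -2, 0, 0, 0], [0, 2, 0, -1, 0, 0], [-1, 0, 2, 0, 0, -1], [0, -1, 0, 2, -1, 0], [0, 0, 0, -1, 2, -1], [0, 0, -1, 0, -1, 2]].
The roots have two lengths (squared-length ratio 2:1); the short ones are alpha_{2,3,4,5,6}. The associated Dynkin diagram is a chain of 6 nodes with a double edge at one end; the terminal node there is the unique long simple root (C_6), so the type is C_6 (the algebra sp(12)).

type C_6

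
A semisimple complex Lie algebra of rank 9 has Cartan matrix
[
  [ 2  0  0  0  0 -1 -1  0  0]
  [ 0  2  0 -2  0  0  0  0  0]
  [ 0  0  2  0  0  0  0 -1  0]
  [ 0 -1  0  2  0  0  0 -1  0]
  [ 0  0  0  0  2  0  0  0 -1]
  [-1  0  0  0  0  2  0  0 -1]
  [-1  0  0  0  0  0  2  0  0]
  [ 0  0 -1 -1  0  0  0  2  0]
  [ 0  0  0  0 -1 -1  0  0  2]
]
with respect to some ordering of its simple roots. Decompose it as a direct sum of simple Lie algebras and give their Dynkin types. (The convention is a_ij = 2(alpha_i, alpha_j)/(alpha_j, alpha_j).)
A_5 ⊕ C_4

The diagram associated to this matrix has two connected components: the simple roots {alpha_1, alpha_5, alpha_6, alpha_7, alpha_9} form a chain of 5 nodes with single edges (A_5), and {alpha_2, alpha_3, alpha_4, alpha_8} form a chain of 4 nodes with a double edge at one end; the terminal node there is the unique long simple root (C_4). A semisimple Lie algebra decomposes uniquely as the direct sum of simple ideals, one per connected component of its Dynkin diagram, so g ≅ A_5 ⊕ C_4 (dimension 35 + 36 = 71).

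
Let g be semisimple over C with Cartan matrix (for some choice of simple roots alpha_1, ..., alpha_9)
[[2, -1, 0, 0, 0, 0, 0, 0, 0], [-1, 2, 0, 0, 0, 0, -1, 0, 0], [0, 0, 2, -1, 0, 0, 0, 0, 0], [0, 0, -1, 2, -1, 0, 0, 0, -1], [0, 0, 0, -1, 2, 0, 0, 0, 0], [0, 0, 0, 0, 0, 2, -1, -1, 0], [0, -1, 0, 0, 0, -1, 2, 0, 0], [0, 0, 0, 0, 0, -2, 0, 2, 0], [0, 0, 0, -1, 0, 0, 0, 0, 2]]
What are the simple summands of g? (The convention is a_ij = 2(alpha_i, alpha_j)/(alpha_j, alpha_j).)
The diagram associated to this matrix has two connected components: the simple roots {alpha_1, alpha_2, alpha_6, alpha_7, alpha_8} form a chain of 5 nodes with a double edge at one end; the terminal node there is the unique long simple root (C_5), and {alpha_3, alpha_4, alpha_5, alpha_9} form a chain of 2 nodes with a fork of two nodes at one end (D_4). A semisimple Lie algebra decomposes uniquely as the direct sum of simple ideals, one per connected component of its Dynkin diagram, so g ≅ C_5 ⊕ D_4 (dimension 55 + 28 = 83).

type C_5 + type D_4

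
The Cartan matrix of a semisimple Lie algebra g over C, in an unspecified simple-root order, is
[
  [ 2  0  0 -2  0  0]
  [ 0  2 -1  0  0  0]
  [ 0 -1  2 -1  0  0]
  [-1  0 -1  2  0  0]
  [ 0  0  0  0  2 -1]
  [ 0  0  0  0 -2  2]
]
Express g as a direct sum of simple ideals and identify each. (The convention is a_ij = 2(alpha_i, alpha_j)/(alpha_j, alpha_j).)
B2 + C4

The diagram associated to this matrix has two connected components: the simple roots {alpha_5, alpha_6} form a chain of 2 nodes with a double edge at one end; the terminal node there is the unique short simple root (B_2), and {alpha_1, alpha_2, alpha_3, alpha_4} form a chain of 4 nodes with a double edge at one end; the terminal node there is the unique long simple root (C_4). A semisimple Lie algebra decomposes uniquely as the direct sum of simple ideals, one per connected component of its Dynkin diagram, so g ≅ B_2 ⊕ C_4 (dimension 10 + 36 = 46).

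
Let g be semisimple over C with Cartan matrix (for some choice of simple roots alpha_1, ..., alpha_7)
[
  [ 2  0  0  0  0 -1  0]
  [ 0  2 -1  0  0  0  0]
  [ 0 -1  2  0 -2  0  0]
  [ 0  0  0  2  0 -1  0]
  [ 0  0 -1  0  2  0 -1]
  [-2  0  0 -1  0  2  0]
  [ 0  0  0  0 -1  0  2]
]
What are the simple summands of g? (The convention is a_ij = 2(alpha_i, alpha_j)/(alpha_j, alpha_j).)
B3 + F4

The diagram associated to this matrix has two connected components: the simple roots {alpha_1, alpha_4, alpha_6} form a chain of 3 nodes with a double edge at one end; the terminal node there is the unique short simple root (B_3), and {alpha_2, alpha_3, alpha_5, alpha_7} form a chain of 4 nodes with a double edge between the middle two (F_4). A semisimple Lie algebra decomposes uniquely as the direct sum of simple ideals, one per connected component of its Dynkin diagram, so g ≅ B_3 ⊕ F_4 (dimension 21 + 52 = 73).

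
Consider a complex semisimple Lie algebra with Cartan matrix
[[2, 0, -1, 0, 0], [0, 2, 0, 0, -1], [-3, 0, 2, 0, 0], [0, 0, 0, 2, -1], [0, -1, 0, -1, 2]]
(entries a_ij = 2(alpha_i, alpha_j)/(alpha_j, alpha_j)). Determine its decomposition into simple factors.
type A_3 + type G_2

The diagram associated to this matrix has two connected components: the simple roots {alpha_2, alpha_4, alpha_5} form a chain of 3 nodes with single edges (A_3), and {alpha_1, alpha_3} form two nodes joined by a triple edge (G_2). A semisimple Lie algebra decomposes uniquely as the direct sum of simple ideals, one per connected component of its Dynkin diagram, so g ≅ A_3 ⊕ G_2 (dimension 15 + 14 = 29).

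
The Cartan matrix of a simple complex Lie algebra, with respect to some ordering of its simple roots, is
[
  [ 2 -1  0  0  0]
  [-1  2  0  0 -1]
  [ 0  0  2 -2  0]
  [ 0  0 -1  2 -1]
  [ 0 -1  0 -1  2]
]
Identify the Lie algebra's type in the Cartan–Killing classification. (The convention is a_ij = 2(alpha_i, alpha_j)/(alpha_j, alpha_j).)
C_5 (sp(10))

The matrix has rank 5 with 2's on the diagonal. Reading the off-diagonal entries as Dynkin edges (a single edge where a_ij = a_ji = -1; a double or triple edge where a_ij * a_ji = 2 or 3), the diagram is a chain of 5 nodes with a double edge at one end; the terminal node there is the unique long simple root (C_5). One simple-root ordering that puts it in standard form is (alpha_1, alpha_2, alpha_5, alpha_4, alpha_3). So the algebra is type C_5, i.e. sp(10).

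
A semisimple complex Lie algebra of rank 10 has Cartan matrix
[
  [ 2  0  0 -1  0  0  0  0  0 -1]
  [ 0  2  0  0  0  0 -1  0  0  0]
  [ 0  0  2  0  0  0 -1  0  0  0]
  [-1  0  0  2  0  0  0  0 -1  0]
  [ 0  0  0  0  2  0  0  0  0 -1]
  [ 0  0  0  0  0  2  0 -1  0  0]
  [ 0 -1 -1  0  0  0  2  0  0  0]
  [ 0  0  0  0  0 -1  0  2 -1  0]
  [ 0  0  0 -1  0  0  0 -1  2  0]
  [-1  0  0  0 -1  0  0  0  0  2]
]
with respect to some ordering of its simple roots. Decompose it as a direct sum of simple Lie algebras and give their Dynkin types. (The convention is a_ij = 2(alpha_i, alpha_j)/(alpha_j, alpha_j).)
The diagram associated to this matrix has two connected components: the simple roots {alpha_2, alpha_3, alpha_7} form a chain of 3 nodes with single edges (A_3), and {alpha_1, alpha_4, alpha_5, alpha_6, alpha_8, alpha_9, alpha_10} form a chain of 7 nodes with single edges (A_7). A semisimple Lie algebra decomposes uniquely as the direct sum of simple ideals, one per connected component of its Dynkin diagram, so g ≅ A_3 ⊕ A_7 (dimension 15 + 63 = 78).

A_3 + A_7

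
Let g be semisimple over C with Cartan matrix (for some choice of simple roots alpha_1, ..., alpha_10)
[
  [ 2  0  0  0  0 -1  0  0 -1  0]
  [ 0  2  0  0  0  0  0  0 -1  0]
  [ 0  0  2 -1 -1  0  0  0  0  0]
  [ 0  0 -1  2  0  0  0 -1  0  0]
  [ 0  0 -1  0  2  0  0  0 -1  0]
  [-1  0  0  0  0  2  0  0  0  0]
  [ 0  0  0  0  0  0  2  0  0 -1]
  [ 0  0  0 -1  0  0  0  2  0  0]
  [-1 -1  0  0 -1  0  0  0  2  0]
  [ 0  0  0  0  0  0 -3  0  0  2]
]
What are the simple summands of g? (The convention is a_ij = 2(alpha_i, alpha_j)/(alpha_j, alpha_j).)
E_8 + G_2

The diagram associated to this matrix has two connected components: the simple roots {alpha_1, alpha_2, alpha_3, alpha_4, alpha_5, alpha_6, alpha_8, alpha_9} form a chain of 7 nodes with one extra node attached to the third node from one end (E_8), and {alpha_7, alpha_10} form two nodes joined by a triple edge (G_2). A semisimple Lie algebra decomposes uniquely as the direct sum of simple ideals, one per connected component of its Dynkin diagram, so g ≅ E_8 ⊕ G_2 (dimension 248 + 14 = 262).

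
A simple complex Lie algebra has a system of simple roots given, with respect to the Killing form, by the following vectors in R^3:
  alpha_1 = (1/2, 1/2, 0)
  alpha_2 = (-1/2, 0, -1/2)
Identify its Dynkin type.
type A_2

Compute the Cartan integers a_ij = 2(alpha_i, alpha_j)/(alpha_j, alpha_j); the resulting 2x2 Cartan matrix is
[[2, -1], [-1, 2]].
All simple roots have the same length, so the diagram is simply laced. The associated Dynkin diagram is a chain of 2 nodes with single edges (A_2), so the type is A_2 (the algebra sl(3)).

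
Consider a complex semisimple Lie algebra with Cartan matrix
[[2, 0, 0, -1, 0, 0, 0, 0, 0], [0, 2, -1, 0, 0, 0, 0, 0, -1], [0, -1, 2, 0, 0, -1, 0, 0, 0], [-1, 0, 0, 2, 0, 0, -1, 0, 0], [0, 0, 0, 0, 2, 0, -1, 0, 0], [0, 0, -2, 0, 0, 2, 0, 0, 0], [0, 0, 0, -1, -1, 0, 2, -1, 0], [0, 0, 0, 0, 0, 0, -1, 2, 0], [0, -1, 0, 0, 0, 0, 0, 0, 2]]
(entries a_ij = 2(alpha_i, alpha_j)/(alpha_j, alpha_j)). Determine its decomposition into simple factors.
C_4 ⊕ D_5

The diagram associated to this matrix has two connected components: the simple roots {alpha_2, alpha_3, alpha_6, alpha_9} form a chain of 4 nodes with a double edge at one end; the terminal node there is the unique long simple root (C_4), and {alpha_1, alpha_4, alpha_5, alpha_7, alpha_8} form a chain of 3 nodes with a fork of two nodes at one end (D_5). A semisimple Lie algebra decomposes uniquely as the direct sum of simple ideals, one per connected component of its Dynkin diagram, so g ≅ C_4 ⊕ D_5 (dimension 36 + 45 = 81).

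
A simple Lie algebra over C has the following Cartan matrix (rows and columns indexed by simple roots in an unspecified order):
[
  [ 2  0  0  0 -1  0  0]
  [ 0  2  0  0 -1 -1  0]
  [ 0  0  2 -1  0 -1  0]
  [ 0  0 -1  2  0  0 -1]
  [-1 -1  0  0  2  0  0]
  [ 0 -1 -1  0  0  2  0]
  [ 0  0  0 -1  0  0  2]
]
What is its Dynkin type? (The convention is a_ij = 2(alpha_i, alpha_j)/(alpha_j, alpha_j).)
A_7

The matrix has rank 7 with 2's on the diagonal. Reading the off-diagonal entries as Dynkin edges (a single edge where a_ij = a_ji = -1; a double or triple edge where a_ij * a_ji = 2 or 3), the diagram is a chain of 7 nodes with single edges (A_7). One simple-root ordering that puts it in standard form is (alpha_7, alpha_4, alpha_3, alpha_6, alpha_2, alpha_5, alpha_1). So the algebra is type A_7, i.e. sl(8).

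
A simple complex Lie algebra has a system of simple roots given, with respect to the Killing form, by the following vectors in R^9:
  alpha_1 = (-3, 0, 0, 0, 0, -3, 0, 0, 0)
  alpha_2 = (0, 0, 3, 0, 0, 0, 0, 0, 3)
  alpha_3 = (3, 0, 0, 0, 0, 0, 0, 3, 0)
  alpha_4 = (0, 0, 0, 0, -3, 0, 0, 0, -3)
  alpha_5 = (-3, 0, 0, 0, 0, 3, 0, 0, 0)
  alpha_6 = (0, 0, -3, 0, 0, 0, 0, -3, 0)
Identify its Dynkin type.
D_6 (so(12))

Compute the Cartan integers a_ij = 2(alpha_i, alpha_j)/(alpha_j, alpha_j); the resulting 6x6 Cartan matrix is
[[2, 0, -1, 0, 0, 0], [0, 2, 0, -1, 0, -1], [-1, 0, 2, 0, -1, -1], [0, -1, 0, 2, 0, 0], [0, 0, -1, 0, 2, 0], [0, -1, -1, 0, 0, 2]].
All simple roots have the same length, so the diagram is simply laced. The associated Dynkin diagram is a chain of 4 nodes with a fork of two nodes at one end (D_6), so the type is D_6 (the algebra so(12)).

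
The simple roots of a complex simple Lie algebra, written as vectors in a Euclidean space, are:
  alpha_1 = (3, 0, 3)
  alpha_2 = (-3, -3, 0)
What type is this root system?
A_2

Compute the Cartan integers a_ij = 2(alpha_i, alpha_j)/(alpha_j, alpha_j); the resulting 2x2 Cartan matrix is
[[2, -1], [-1, 2]].
All simple roots have the same length, so the diagram is simply laced. The associated Dynkin diagram is a chain of 2 nodes with single edges (A_2), so the type is A_2 (the algebra sl(3)).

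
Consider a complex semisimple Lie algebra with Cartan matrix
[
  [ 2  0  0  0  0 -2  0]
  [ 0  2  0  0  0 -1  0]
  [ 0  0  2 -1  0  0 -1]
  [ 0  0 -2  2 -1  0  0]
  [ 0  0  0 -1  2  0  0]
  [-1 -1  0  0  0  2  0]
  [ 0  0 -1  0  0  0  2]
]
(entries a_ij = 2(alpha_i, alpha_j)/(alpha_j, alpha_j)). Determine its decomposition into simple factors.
C3 + F4

The diagram associated to this matrix has two connected components: the simple roots {alpha_1, alpha_2, alpha_6} form a chain of 3 nodes with a double edge at one end; the terminal node there is the unique long simple root (C_3), and {alpha_3, alpha_4, alpha_5, alpha_7} form a chain of 4 nodes with a double edge between the middle two (F_4). A semisimple Lie algebra decomposes uniquely as the direct sum of simple ideals, one per connected component of its Dynkin diagram, so g ≅ C_3 ⊕ F_4 (dimension 21 + 52 = 73).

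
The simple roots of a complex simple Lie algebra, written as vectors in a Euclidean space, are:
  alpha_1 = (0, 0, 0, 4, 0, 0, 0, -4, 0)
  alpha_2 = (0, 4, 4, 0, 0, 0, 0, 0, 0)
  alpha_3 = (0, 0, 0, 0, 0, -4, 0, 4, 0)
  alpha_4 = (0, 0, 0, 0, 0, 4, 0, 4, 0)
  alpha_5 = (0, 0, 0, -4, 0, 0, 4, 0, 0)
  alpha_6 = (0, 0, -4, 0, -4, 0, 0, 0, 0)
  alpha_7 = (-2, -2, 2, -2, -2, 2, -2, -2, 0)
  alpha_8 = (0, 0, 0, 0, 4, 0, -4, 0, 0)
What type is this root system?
E_8

Compute the Cartan integers a_ij = 2(alpha_i, alpha_j)/(alpha_j, alpha_j); the resulting 8x8 Cartan matrix is
[[2, 0, -1, -1, -1, 0, 0, 0], [0, 2, 0, 0, 0, -1, 0, 0], [-1, 0, 2, 0, 0, 0, -1, 0], [-1, 0, 0, 2, 0, 0, 0, 0], [-1, 0, 0, 0, 2, 0, 0, -1], [0, -1, 0, 0, 0, 2, 0, -1], [0, 0, -1, 0, 0, 0, 2, 0], [0, 0, 0, 0, -1, -1, 0, 2]].
All simple roots have the same length, so the diagram is simply laced. The associated Dynkin diagram is a chain of 7 nodes with one extra node attached to the third node from one end (E_8), so the type is E_8.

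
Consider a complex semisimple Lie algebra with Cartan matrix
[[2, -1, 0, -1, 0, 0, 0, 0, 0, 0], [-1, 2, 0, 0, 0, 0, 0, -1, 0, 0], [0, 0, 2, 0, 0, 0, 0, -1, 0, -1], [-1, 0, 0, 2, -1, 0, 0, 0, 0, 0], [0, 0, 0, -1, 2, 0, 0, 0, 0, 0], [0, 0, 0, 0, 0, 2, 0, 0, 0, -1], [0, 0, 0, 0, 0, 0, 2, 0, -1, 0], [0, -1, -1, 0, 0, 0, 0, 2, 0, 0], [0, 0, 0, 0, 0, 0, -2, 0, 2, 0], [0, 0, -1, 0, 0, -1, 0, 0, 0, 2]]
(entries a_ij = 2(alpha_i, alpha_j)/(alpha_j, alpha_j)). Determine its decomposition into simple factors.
The diagram associated to this matrix has two connected components: the simple roots {alpha_1, alpha_2, alpha_3, alpha_4, alpha_5, alpha_6, alpha_8, alpha_10} form a chain of 8 nodes with single edges (A_8), and {alpha_7, alpha_9} form a chain of 2 nodes with a double edge at one end; the terminal node there is the unique short simple root (B_2). A semisimple Lie algebra decomposes uniquely as the direct sum of simple ideals, one per connected component of its Dynkin diagram, so g ≅ A_8 ⊕ B_2 (dimension 80 + 10 = 90).

A_8 ⊕ B_2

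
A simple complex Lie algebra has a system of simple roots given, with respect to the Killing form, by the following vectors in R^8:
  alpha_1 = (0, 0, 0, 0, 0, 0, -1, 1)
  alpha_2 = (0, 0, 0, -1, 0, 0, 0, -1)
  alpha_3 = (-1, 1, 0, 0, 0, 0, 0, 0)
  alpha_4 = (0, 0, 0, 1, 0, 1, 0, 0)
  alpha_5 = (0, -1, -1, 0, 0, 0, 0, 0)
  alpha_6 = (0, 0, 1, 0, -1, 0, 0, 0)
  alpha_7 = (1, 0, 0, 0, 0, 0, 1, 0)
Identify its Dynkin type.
Compute the Cartan integers a_ij = 2(alpha_i, alpha_j)/(alpha_j, alpha_j); the resulting 7x7 Cartan matrix is
[[2, -1, 0, 0, 0, 0, -1], [-1, 2, 0, -1, 0, 0, 0], [0, 0, 2, 0, -1, 0, -1], [0, -1, 0, 2, 0, 0, 0], [0, 0, -1, 0, 2, -1, 0], [0, 0, 0, 0, -1, 2, 0], [-1, 0, -1, 0, 0, 0, 2]].
All simple roots have the same length, so the diagram is simply laced. The associated Dynkin diagram is a chain of 7 nodes with single edges (A_7), so the type is A_7 (the algebra sl(8)).

A7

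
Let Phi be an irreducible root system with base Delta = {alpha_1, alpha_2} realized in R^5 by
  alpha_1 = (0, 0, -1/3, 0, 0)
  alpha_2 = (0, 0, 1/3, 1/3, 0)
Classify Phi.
B_2

Compute the Cartan integers a_ij = 2(alpha_i, alpha_j)/(alpha_j, alpha_j); the resulting 2x2 Cartan matrix is
[[2, -1], [-2, 2]].
The roots have two lengths (squared-length ratio 2:1); the short ones are alpha_{1}. The associated Dynkin diagram is a chain of 2 nodes with a double edge at one end; the terminal node there is the unique short simple root (B_2), so the type is B_2 (the algebra so(5)).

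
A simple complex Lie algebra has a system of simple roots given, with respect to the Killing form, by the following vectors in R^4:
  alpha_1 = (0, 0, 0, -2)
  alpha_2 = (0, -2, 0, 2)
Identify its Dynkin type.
Compute the Cartan integers a_ij = 2(alpha_i, alpha_j)/(alpha_j, alpha_j); the resulting 2x2 Cartan matrix is
[[2, -1], [-2, 2]].
The roots have two lengths (squared-length ratio 2:1); the short ones are alpha_{1}. The associated Dynkin diagram is a chain of 2 nodes with a double edge at one end; the terminal node there is the unique short simple root (B_2), so the type is B_2 (the algebra so(5)).

B2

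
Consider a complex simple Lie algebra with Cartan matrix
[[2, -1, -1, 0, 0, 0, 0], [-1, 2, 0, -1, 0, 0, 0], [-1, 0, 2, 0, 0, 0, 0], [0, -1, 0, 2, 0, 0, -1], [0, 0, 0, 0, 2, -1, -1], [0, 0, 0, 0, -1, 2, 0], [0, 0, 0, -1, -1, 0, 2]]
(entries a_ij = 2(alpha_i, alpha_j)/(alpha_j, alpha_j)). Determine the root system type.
The matrix has rank 7 with 2's on the diagonal. Reading the off-diagonal entries as Dynkin edges (a single edge where a_ij = a_ji = -1; a double or triple edge where a_ij * a_ji = 2 or 3), the diagram is a chain of 7 nodes with single edges (A_7). One simple-root ordering that puts it in standard form is (alpha_6, alpha_5, alpha_7, alpha_4, alpha_2, alpha_1, alpha_3). So the algebra is type A_7, i.e. sl(8).

A7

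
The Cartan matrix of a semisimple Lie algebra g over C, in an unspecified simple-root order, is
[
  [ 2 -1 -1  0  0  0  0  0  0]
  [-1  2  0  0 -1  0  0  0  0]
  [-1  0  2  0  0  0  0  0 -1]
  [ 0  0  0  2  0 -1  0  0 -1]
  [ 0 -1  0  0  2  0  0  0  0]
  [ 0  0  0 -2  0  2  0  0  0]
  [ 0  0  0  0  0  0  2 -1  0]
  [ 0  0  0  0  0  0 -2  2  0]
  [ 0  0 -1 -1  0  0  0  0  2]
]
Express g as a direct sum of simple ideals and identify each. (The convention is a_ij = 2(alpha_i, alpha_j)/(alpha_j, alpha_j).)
The diagram associated to this matrix has two connected components: the simple roots {alpha_7, alpha_8} form a chain of 2 nodes with a double edge at one end; the terminal node there is the unique short simple root (B_2), and {alpha_1, alpha_2, alpha_3, alpha_4, alpha_5, alpha_6, alpha_9} form a chain of 7 nodes with a double edge at one end; the terminal node there is the unique long simple root (C_7). A semisimple Lie algebra decomposes uniquely as the direct sum of simple ideals, one per connected component of its Dynkin diagram, so g ≅ B_2 ⊕ C_7 (dimension 10 + 105 = 115).

B_2 (so(5)) + C_7 (sp(14))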